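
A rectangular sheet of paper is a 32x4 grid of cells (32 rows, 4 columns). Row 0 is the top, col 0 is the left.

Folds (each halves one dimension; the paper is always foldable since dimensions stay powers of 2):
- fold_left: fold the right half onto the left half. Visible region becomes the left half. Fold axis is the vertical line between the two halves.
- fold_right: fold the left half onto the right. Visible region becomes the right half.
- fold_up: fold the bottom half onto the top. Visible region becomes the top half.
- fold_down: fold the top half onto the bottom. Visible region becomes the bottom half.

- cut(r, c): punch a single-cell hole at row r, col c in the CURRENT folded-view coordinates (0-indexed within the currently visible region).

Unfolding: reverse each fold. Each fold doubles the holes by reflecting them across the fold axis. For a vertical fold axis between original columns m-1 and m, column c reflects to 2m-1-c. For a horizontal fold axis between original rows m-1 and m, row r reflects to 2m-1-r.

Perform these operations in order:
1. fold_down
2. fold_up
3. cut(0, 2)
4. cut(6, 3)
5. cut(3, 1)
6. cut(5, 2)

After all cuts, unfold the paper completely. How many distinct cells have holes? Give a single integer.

Op 1 fold_down: fold axis h@16; visible region now rows[16,32) x cols[0,4) = 16x4
Op 2 fold_up: fold axis h@24; visible region now rows[16,24) x cols[0,4) = 8x4
Op 3 cut(0, 2): punch at orig (16,2); cuts so far [(16, 2)]; region rows[16,24) x cols[0,4) = 8x4
Op 4 cut(6, 3): punch at orig (22,3); cuts so far [(16, 2), (22, 3)]; region rows[16,24) x cols[0,4) = 8x4
Op 5 cut(3, 1): punch at orig (19,1); cuts so far [(16, 2), (19, 1), (22, 3)]; region rows[16,24) x cols[0,4) = 8x4
Op 6 cut(5, 2): punch at orig (21,2); cuts so far [(16, 2), (19, 1), (21, 2), (22, 3)]; region rows[16,24) x cols[0,4) = 8x4
Unfold 1 (reflect across h@24): 8 holes -> [(16, 2), (19, 1), (21, 2), (22, 3), (25, 3), (26, 2), (28, 1), (31, 2)]
Unfold 2 (reflect across h@16): 16 holes -> [(0, 2), (3, 1), (5, 2), (6, 3), (9, 3), (10, 2), (12, 1), (15, 2), (16, 2), (19, 1), (21, 2), (22, 3), (25, 3), (26, 2), (28, 1), (31, 2)]

Answer: 16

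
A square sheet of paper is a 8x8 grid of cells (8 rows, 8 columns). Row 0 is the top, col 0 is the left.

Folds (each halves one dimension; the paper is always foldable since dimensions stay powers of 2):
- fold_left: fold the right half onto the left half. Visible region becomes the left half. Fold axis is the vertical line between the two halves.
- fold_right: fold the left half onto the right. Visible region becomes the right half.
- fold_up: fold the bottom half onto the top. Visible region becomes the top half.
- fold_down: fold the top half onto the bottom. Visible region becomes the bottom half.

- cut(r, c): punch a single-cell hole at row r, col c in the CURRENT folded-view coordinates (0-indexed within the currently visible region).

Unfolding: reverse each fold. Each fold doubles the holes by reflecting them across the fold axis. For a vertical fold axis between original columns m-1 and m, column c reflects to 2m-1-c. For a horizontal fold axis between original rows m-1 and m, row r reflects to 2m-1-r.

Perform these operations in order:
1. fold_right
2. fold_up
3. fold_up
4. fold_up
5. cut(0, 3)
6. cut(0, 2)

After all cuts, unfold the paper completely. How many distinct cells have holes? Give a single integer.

Answer: 32

Derivation:
Op 1 fold_right: fold axis v@4; visible region now rows[0,8) x cols[4,8) = 8x4
Op 2 fold_up: fold axis h@4; visible region now rows[0,4) x cols[4,8) = 4x4
Op 3 fold_up: fold axis h@2; visible region now rows[0,2) x cols[4,8) = 2x4
Op 4 fold_up: fold axis h@1; visible region now rows[0,1) x cols[4,8) = 1x4
Op 5 cut(0, 3): punch at orig (0,7); cuts so far [(0, 7)]; region rows[0,1) x cols[4,8) = 1x4
Op 6 cut(0, 2): punch at orig (0,6); cuts so far [(0, 6), (0, 7)]; region rows[0,1) x cols[4,8) = 1x4
Unfold 1 (reflect across h@1): 4 holes -> [(0, 6), (0, 7), (1, 6), (1, 7)]
Unfold 2 (reflect across h@2): 8 holes -> [(0, 6), (0, 7), (1, 6), (1, 7), (2, 6), (2, 7), (3, 6), (3, 7)]
Unfold 3 (reflect across h@4): 16 holes -> [(0, 6), (0, 7), (1, 6), (1, 7), (2, 6), (2, 7), (3, 6), (3, 7), (4, 6), (4, 7), (5, 6), (5, 7), (6, 6), (6, 7), (7, 6), (7, 7)]
Unfold 4 (reflect across v@4): 32 holes -> [(0, 0), (0, 1), (0, 6), (0, 7), (1, 0), (1, 1), (1, 6), (1, 7), (2, 0), (2, 1), (2, 6), (2, 7), (3, 0), (3, 1), (3, 6), (3, 7), (4, 0), (4, 1), (4, 6), (4, 7), (5, 0), (5, 1), (5, 6), (5, 7), (6, 0), (6, 1), (6, 6), (6, 7), (7, 0), (7, 1), (7, 6), (7, 7)]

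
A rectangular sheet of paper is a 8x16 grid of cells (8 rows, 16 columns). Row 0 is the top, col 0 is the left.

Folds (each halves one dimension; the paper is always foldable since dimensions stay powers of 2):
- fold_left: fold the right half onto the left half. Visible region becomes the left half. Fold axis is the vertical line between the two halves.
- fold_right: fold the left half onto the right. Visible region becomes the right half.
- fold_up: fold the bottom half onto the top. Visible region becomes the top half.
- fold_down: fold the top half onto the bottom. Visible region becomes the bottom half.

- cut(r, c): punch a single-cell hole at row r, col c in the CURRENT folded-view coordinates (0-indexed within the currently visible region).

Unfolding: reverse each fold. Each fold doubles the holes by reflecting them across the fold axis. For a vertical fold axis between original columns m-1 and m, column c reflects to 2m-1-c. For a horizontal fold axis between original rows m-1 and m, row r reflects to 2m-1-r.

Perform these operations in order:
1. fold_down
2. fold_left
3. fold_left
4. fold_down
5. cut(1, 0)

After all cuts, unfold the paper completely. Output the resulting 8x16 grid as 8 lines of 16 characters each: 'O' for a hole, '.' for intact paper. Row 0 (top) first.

Answer: O......OO......O
................
................
O......OO......O
O......OO......O
................
................
O......OO......O

Derivation:
Op 1 fold_down: fold axis h@4; visible region now rows[4,8) x cols[0,16) = 4x16
Op 2 fold_left: fold axis v@8; visible region now rows[4,8) x cols[0,8) = 4x8
Op 3 fold_left: fold axis v@4; visible region now rows[4,8) x cols[0,4) = 4x4
Op 4 fold_down: fold axis h@6; visible region now rows[6,8) x cols[0,4) = 2x4
Op 5 cut(1, 0): punch at orig (7,0); cuts so far [(7, 0)]; region rows[6,8) x cols[0,4) = 2x4
Unfold 1 (reflect across h@6): 2 holes -> [(4, 0), (7, 0)]
Unfold 2 (reflect across v@4): 4 holes -> [(4, 0), (4, 7), (7, 0), (7, 7)]
Unfold 3 (reflect across v@8): 8 holes -> [(4, 0), (4, 7), (4, 8), (4, 15), (7, 0), (7, 7), (7, 8), (7, 15)]
Unfold 4 (reflect across h@4): 16 holes -> [(0, 0), (0, 7), (0, 8), (0, 15), (3, 0), (3, 7), (3, 8), (3, 15), (4, 0), (4, 7), (4, 8), (4, 15), (7, 0), (7, 7), (7, 8), (7, 15)]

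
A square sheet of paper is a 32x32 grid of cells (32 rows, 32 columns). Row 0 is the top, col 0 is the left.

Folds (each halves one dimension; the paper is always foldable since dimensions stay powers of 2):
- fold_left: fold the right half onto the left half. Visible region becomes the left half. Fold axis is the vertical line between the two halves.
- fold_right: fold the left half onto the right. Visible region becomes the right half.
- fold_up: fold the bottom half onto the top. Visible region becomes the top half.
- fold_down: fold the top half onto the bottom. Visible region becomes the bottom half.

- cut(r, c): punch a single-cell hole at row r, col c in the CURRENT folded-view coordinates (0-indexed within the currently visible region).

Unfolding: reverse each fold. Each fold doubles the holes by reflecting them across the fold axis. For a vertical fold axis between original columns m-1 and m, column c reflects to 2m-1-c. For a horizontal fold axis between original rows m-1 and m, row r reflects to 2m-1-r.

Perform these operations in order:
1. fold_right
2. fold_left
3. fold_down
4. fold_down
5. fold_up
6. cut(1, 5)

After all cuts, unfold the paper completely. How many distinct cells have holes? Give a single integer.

Op 1 fold_right: fold axis v@16; visible region now rows[0,32) x cols[16,32) = 32x16
Op 2 fold_left: fold axis v@24; visible region now rows[0,32) x cols[16,24) = 32x8
Op 3 fold_down: fold axis h@16; visible region now rows[16,32) x cols[16,24) = 16x8
Op 4 fold_down: fold axis h@24; visible region now rows[24,32) x cols[16,24) = 8x8
Op 5 fold_up: fold axis h@28; visible region now rows[24,28) x cols[16,24) = 4x8
Op 6 cut(1, 5): punch at orig (25,21); cuts so far [(25, 21)]; region rows[24,28) x cols[16,24) = 4x8
Unfold 1 (reflect across h@28): 2 holes -> [(25, 21), (30, 21)]
Unfold 2 (reflect across h@24): 4 holes -> [(17, 21), (22, 21), (25, 21), (30, 21)]
Unfold 3 (reflect across h@16): 8 holes -> [(1, 21), (6, 21), (9, 21), (14, 21), (17, 21), (22, 21), (25, 21), (30, 21)]
Unfold 4 (reflect across v@24): 16 holes -> [(1, 21), (1, 26), (6, 21), (6, 26), (9, 21), (9, 26), (14, 21), (14, 26), (17, 21), (17, 26), (22, 21), (22, 26), (25, 21), (25, 26), (30, 21), (30, 26)]
Unfold 5 (reflect across v@16): 32 holes -> [(1, 5), (1, 10), (1, 21), (1, 26), (6, 5), (6, 10), (6, 21), (6, 26), (9, 5), (9, 10), (9, 21), (9, 26), (14, 5), (14, 10), (14, 21), (14, 26), (17, 5), (17, 10), (17, 21), (17, 26), (22, 5), (22, 10), (22, 21), (22, 26), (25, 5), (25, 10), (25, 21), (25, 26), (30, 5), (30, 10), (30, 21), (30, 26)]

Answer: 32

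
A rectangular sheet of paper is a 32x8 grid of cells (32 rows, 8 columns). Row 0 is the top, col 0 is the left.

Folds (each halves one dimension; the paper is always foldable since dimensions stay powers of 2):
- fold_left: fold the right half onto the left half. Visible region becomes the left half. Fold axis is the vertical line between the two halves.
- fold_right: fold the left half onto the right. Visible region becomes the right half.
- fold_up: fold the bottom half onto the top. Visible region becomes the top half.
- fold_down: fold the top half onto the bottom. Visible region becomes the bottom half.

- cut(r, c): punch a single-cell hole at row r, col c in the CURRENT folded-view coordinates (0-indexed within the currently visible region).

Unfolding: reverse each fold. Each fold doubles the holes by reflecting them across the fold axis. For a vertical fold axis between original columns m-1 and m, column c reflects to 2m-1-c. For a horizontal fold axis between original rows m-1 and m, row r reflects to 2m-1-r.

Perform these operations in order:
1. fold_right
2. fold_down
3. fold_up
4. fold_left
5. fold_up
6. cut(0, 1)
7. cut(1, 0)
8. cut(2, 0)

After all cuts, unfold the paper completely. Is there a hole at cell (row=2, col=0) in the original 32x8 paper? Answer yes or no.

Answer: yes

Derivation:
Op 1 fold_right: fold axis v@4; visible region now rows[0,32) x cols[4,8) = 32x4
Op 2 fold_down: fold axis h@16; visible region now rows[16,32) x cols[4,8) = 16x4
Op 3 fold_up: fold axis h@24; visible region now rows[16,24) x cols[4,8) = 8x4
Op 4 fold_left: fold axis v@6; visible region now rows[16,24) x cols[4,6) = 8x2
Op 5 fold_up: fold axis h@20; visible region now rows[16,20) x cols[4,6) = 4x2
Op 6 cut(0, 1): punch at orig (16,5); cuts so far [(16, 5)]; region rows[16,20) x cols[4,6) = 4x2
Op 7 cut(1, 0): punch at orig (17,4); cuts so far [(16, 5), (17, 4)]; region rows[16,20) x cols[4,6) = 4x2
Op 8 cut(2, 0): punch at orig (18,4); cuts so far [(16, 5), (17, 4), (18, 4)]; region rows[16,20) x cols[4,6) = 4x2
Unfold 1 (reflect across h@20): 6 holes -> [(16, 5), (17, 4), (18, 4), (21, 4), (22, 4), (23, 5)]
Unfold 2 (reflect across v@6): 12 holes -> [(16, 5), (16, 6), (17, 4), (17, 7), (18, 4), (18, 7), (21, 4), (21, 7), (22, 4), (22, 7), (23, 5), (23, 6)]
Unfold 3 (reflect across h@24): 24 holes -> [(16, 5), (16, 6), (17, 4), (17, 7), (18, 4), (18, 7), (21, 4), (21, 7), (22, 4), (22, 7), (23, 5), (23, 6), (24, 5), (24, 6), (25, 4), (25, 7), (26, 4), (26, 7), (29, 4), (29, 7), (30, 4), (30, 7), (31, 5), (31, 6)]
Unfold 4 (reflect across h@16): 48 holes -> [(0, 5), (0, 6), (1, 4), (1, 7), (2, 4), (2, 7), (5, 4), (5, 7), (6, 4), (6, 7), (7, 5), (7, 6), (8, 5), (8, 6), (9, 4), (9, 7), (10, 4), (10, 7), (13, 4), (13, 7), (14, 4), (14, 7), (15, 5), (15, 6), (16, 5), (16, 6), (17, 4), (17, 7), (18, 4), (18, 7), (21, 4), (21, 7), (22, 4), (22, 7), (23, 5), (23, 6), (24, 5), (24, 6), (25, 4), (25, 7), (26, 4), (26, 7), (29, 4), (29, 7), (30, 4), (30, 7), (31, 5), (31, 6)]
Unfold 5 (reflect across v@4): 96 holes -> [(0, 1), (0, 2), (0, 5), (0, 6), (1, 0), (1, 3), (1, 4), (1, 7), (2, 0), (2, 3), (2, 4), (2, 7), (5, 0), (5, 3), (5, 4), (5, 7), (6, 0), (6, 3), (6, 4), (6, 7), (7, 1), (7, 2), (7, 5), (7, 6), (8, 1), (8, 2), (8, 5), (8, 6), (9, 0), (9, 3), (9, 4), (9, 7), (10, 0), (10, 3), (10, 4), (10, 7), (13, 0), (13, 3), (13, 4), (13, 7), (14, 0), (14, 3), (14, 4), (14, 7), (15, 1), (15, 2), (15, 5), (15, 6), (16, 1), (16, 2), (16, 5), (16, 6), (17, 0), (17, 3), (17, 4), (17, 7), (18, 0), (18, 3), (18, 4), (18, 7), (21, 0), (21, 3), (21, 4), (21, 7), (22, 0), (22, 3), (22, 4), (22, 7), (23, 1), (23, 2), (23, 5), (23, 6), (24, 1), (24, 2), (24, 5), (24, 6), (25, 0), (25, 3), (25, 4), (25, 7), (26, 0), (26, 3), (26, 4), (26, 7), (29, 0), (29, 3), (29, 4), (29, 7), (30, 0), (30, 3), (30, 4), (30, 7), (31, 1), (31, 2), (31, 5), (31, 6)]
Holes: [(0, 1), (0, 2), (0, 5), (0, 6), (1, 0), (1, 3), (1, 4), (1, 7), (2, 0), (2, 3), (2, 4), (2, 7), (5, 0), (5, 3), (5, 4), (5, 7), (6, 0), (6, 3), (6, 4), (6, 7), (7, 1), (7, 2), (7, 5), (7, 6), (8, 1), (8, 2), (8, 5), (8, 6), (9, 0), (9, 3), (9, 4), (9, 7), (10, 0), (10, 3), (10, 4), (10, 7), (13, 0), (13, 3), (13, 4), (13, 7), (14, 0), (14, 3), (14, 4), (14, 7), (15, 1), (15, 2), (15, 5), (15, 6), (16, 1), (16, 2), (16, 5), (16, 6), (17, 0), (17, 3), (17, 4), (17, 7), (18, 0), (18, 3), (18, 4), (18, 7), (21, 0), (21, 3), (21, 4), (21, 7), (22, 0), (22, 3), (22, 4), (22, 7), (23, 1), (23, 2), (23, 5), (23, 6), (24, 1), (24, 2), (24, 5), (24, 6), (25, 0), (25, 3), (25, 4), (25, 7), (26, 0), (26, 3), (26, 4), (26, 7), (29, 0), (29, 3), (29, 4), (29, 7), (30, 0), (30, 3), (30, 4), (30, 7), (31, 1), (31, 2), (31, 5), (31, 6)]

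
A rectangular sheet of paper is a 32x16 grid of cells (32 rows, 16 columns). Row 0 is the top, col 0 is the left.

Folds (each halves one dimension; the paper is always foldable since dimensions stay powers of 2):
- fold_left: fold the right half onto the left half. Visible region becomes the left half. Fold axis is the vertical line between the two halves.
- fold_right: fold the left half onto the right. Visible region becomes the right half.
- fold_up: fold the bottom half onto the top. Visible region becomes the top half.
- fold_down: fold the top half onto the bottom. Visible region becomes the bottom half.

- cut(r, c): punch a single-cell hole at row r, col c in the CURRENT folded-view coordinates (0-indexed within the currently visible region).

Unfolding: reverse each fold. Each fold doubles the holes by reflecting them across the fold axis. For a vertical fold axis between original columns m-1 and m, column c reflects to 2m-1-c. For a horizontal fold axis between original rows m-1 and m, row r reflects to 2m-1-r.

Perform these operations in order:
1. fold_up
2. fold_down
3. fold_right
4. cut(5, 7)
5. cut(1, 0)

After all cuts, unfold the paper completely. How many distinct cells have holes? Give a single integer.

Answer: 16

Derivation:
Op 1 fold_up: fold axis h@16; visible region now rows[0,16) x cols[0,16) = 16x16
Op 2 fold_down: fold axis h@8; visible region now rows[8,16) x cols[0,16) = 8x16
Op 3 fold_right: fold axis v@8; visible region now rows[8,16) x cols[8,16) = 8x8
Op 4 cut(5, 7): punch at orig (13,15); cuts so far [(13, 15)]; region rows[8,16) x cols[8,16) = 8x8
Op 5 cut(1, 0): punch at orig (9,8); cuts so far [(9, 8), (13, 15)]; region rows[8,16) x cols[8,16) = 8x8
Unfold 1 (reflect across v@8): 4 holes -> [(9, 7), (9, 8), (13, 0), (13, 15)]
Unfold 2 (reflect across h@8): 8 holes -> [(2, 0), (2, 15), (6, 7), (6, 8), (9, 7), (9, 8), (13, 0), (13, 15)]
Unfold 3 (reflect across h@16): 16 holes -> [(2, 0), (2, 15), (6, 7), (6, 8), (9, 7), (9, 8), (13, 0), (13, 15), (18, 0), (18, 15), (22, 7), (22, 8), (25, 7), (25, 8), (29, 0), (29, 15)]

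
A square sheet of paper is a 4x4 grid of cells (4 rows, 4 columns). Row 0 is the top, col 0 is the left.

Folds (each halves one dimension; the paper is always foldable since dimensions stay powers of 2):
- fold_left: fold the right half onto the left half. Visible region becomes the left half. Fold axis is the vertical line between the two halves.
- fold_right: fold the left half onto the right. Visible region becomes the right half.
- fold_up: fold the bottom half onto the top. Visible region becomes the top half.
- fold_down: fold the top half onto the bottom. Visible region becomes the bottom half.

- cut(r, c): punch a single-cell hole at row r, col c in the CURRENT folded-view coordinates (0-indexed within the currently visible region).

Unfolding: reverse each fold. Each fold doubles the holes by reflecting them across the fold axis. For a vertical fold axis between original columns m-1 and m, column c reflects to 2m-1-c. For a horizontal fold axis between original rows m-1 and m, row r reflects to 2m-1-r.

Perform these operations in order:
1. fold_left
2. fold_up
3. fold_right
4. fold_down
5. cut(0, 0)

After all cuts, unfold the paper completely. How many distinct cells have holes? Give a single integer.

Answer: 16

Derivation:
Op 1 fold_left: fold axis v@2; visible region now rows[0,4) x cols[0,2) = 4x2
Op 2 fold_up: fold axis h@2; visible region now rows[0,2) x cols[0,2) = 2x2
Op 3 fold_right: fold axis v@1; visible region now rows[0,2) x cols[1,2) = 2x1
Op 4 fold_down: fold axis h@1; visible region now rows[1,2) x cols[1,2) = 1x1
Op 5 cut(0, 0): punch at orig (1,1); cuts so far [(1, 1)]; region rows[1,2) x cols[1,2) = 1x1
Unfold 1 (reflect across h@1): 2 holes -> [(0, 1), (1, 1)]
Unfold 2 (reflect across v@1): 4 holes -> [(0, 0), (0, 1), (1, 0), (1, 1)]
Unfold 3 (reflect across h@2): 8 holes -> [(0, 0), (0, 1), (1, 0), (1, 1), (2, 0), (2, 1), (3, 0), (3, 1)]
Unfold 4 (reflect across v@2): 16 holes -> [(0, 0), (0, 1), (0, 2), (0, 3), (1, 0), (1, 1), (1, 2), (1, 3), (2, 0), (2, 1), (2, 2), (2, 3), (3, 0), (3, 1), (3, 2), (3, 3)]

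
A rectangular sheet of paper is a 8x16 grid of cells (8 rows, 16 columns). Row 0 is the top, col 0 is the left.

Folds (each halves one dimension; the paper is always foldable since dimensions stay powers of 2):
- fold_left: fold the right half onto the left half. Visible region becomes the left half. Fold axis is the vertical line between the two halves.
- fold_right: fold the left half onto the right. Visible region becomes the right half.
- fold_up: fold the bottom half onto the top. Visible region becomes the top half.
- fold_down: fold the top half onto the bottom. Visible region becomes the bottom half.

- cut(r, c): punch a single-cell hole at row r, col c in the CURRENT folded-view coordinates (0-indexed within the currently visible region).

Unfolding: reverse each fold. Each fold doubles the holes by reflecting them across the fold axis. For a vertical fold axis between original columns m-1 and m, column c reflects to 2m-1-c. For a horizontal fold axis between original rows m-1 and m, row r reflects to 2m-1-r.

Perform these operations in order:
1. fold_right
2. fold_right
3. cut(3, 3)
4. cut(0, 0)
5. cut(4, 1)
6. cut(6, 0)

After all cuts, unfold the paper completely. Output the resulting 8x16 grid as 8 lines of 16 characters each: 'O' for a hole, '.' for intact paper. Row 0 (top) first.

Op 1 fold_right: fold axis v@8; visible region now rows[0,8) x cols[8,16) = 8x8
Op 2 fold_right: fold axis v@12; visible region now rows[0,8) x cols[12,16) = 8x4
Op 3 cut(3, 3): punch at orig (3,15); cuts so far [(3, 15)]; region rows[0,8) x cols[12,16) = 8x4
Op 4 cut(0, 0): punch at orig (0,12); cuts so far [(0, 12), (3, 15)]; region rows[0,8) x cols[12,16) = 8x4
Op 5 cut(4, 1): punch at orig (4,13); cuts so far [(0, 12), (3, 15), (4, 13)]; region rows[0,8) x cols[12,16) = 8x4
Op 6 cut(6, 0): punch at orig (6,12); cuts so far [(0, 12), (3, 15), (4, 13), (6, 12)]; region rows[0,8) x cols[12,16) = 8x4
Unfold 1 (reflect across v@12): 8 holes -> [(0, 11), (0, 12), (3, 8), (3, 15), (4, 10), (4, 13), (6, 11), (6, 12)]
Unfold 2 (reflect across v@8): 16 holes -> [(0, 3), (0, 4), (0, 11), (0, 12), (3, 0), (3, 7), (3, 8), (3, 15), (4, 2), (4, 5), (4, 10), (4, 13), (6, 3), (6, 4), (6, 11), (6, 12)]

Answer: ...OO......OO...
................
................
O......OO......O
..O..O....O..O..
................
...OO......OO...
................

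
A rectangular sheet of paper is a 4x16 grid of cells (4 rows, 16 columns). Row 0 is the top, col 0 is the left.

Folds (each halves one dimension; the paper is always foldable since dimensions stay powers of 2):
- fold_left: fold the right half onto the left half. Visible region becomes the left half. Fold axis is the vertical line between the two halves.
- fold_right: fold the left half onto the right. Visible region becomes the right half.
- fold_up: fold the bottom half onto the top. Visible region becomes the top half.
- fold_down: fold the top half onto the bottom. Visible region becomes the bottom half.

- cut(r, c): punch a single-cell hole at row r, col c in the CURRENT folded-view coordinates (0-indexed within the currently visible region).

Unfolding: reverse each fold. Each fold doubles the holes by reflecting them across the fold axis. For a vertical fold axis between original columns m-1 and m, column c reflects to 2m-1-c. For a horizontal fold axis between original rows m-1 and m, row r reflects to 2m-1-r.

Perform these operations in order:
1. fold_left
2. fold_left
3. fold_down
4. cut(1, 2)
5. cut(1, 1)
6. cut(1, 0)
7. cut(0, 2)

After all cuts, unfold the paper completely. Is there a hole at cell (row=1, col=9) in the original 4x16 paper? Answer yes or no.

Answer: no

Derivation:
Op 1 fold_left: fold axis v@8; visible region now rows[0,4) x cols[0,8) = 4x8
Op 2 fold_left: fold axis v@4; visible region now rows[0,4) x cols[0,4) = 4x4
Op 3 fold_down: fold axis h@2; visible region now rows[2,4) x cols[0,4) = 2x4
Op 4 cut(1, 2): punch at orig (3,2); cuts so far [(3, 2)]; region rows[2,4) x cols[0,4) = 2x4
Op 5 cut(1, 1): punch at orig (3,1); cuts so far [(3, 1), (3, 2)]; region rows[2,4) x cols[0,4) = 2x4
Op 6 cut(1, 0): punch at orig (3,0); cuts so far [(3, 0), (3, 1), (3, 2)]; region rows[2,4) x cols[0,4) = 2x4
Op 7 cut(0, 2): punch at orig (2,2); cuts so far [(2, 2), (3, 0), (3, 1), (3, 2)]; region rows[2,4) x cols[0,4) = 2x4
Unfold 1 (reflect across h@2): 8 holes -> [(0, 0), (0, 1), (0, 2), (1, 2), (2, 2), (3, 0), (3, 1), (3, 2)]
Unfold 2 (reflect across v@4): 16 holes -> [(0, 0), (0, 1), (0, 2), (0, 5), (0, 6), (0, 7), (1, 2), (1, 5), (2, 2), (2, 5), (3, 0), (3, 1), (3, 2), (3, 5), (3, 6), (3, 7)]
Unfold 3 (reflect across v@8): 32 holes -> [(0, 0), (0, 1), (0, 2), (0, 5), (0, 6), (0, 7), (0, 8), (0, 9), (0, 10), (0, 13), (0, 14), (0, 15), (1, 2), (1, 5), (1, 10), (1, 13), (2, 2), (2, 5), (2, 10), (2, 13), (3, 0), (3, 1), (3, 2), (3, 5), (3, 6), (3, 7), (3, 8), (3, 9), (3, 10), (3, 13), (3, 14), (3, 15)]
Holes: [(0, 0), (0, 1), (0, 2), (0, 5), (0, 6), (0, 7), (0, 8), (0, 9), (0, 10), (0, 13), (0, 14), (0, 15), (1, 2), (1, 5), (1, 10), (1, 13), (2, 2), (2, 5), (2, 10), (2, 13), (3, 0), (3, 1), (3, 2), (3, 5), (3, 6), (3, 7), (3, 8), (3, 9), (3, 10), (3, 13), (3, 14), (3, 15)]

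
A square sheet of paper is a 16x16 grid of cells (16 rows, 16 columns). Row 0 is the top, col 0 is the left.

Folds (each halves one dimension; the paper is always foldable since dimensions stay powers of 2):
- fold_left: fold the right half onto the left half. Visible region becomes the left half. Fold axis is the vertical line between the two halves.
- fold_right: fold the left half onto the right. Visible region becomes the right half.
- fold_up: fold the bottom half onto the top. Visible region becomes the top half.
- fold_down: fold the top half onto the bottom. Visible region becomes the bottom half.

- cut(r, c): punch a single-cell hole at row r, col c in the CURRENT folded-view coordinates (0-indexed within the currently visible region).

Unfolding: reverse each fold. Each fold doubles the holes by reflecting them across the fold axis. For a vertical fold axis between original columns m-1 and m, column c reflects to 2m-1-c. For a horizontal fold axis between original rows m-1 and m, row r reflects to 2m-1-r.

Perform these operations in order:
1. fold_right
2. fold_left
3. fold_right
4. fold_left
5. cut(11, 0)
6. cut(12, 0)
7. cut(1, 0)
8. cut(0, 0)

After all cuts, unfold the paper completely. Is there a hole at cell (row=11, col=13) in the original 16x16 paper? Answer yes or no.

Op 1 fold_right: fold axis v@8; visible region now rows[0,16) x cols[8,16) = 16x8
Op 2 fold_left: fold axis v@12; visible region now rows[0,16) x cols[8,12) = 16x4
Op 3 fold_right: fold axis v@10; visible region now rows[0,16) x cols[10,12) = 16x2
Op 4 fold_left: fold axis v@11; visible region now rows[0,16) x cols[10,11) = 16x1
Op 5 cut(11, 0): punch at orig (11,10); cuts so far [(11, 10)]; region rows[0,16) x cols[10,11) = 16x1
Op 6 cut(12, 0): punch at orig (12,10); cuts so far [(11, 10), (12, 10)]; region rows[0,16) x cols[10,11) = 16x1
Op 7 cut(1, 0): punch at orig (1,10); cuts so far [(1, 10), (11, 10), (12, 10)]; region rows[0,16) x cols[10,11) = 16x1
Op 8 cut(0, 0): punch at orig (0,10); cuts so far [(0, 10), (1, 10), (11, 10), (12, 10)]; region rows[0,16) x cols[10,11) = 16x1
Unfold 1 (reflect across v@11): 8 holes -> [(0, 10), (0, 11), (1, 10), (1, 11), (11, 10), (11, 11), (12, 10), (12, 11)]
Unfold 2 (reflect across v@10): 16 holes -> [(0, 8), (0, 9), (0, 10), (0, 11), (1, 8), (1, 9), (1, 10), (1, 11), (11, 8), (11, 9), (11, 10), (11, 11), (12, 8), (12, 9), (12, 10), (12, 11)]
Unfold 3 (reflect across v@12): 32 holes -> [(0, 8), (0, 9), (0, 10), (0, 11), (0, 12), (0, 13), (0, 14), (0, 15), (1, 8), (1, 9), (1, 10), (1, 11), (1, 12), (1, 13), (1, 14), (1, 15), (11, 8), (11, 9), (11, 10), (11, 11), (11, 12), (11, 13), (11, 14), (11, 15), (12, 8), (12, 9), (12, 10), (12, 11), (12, 12), (12, 13), (12, 14), (12, 15)]
Unfold 4 (reflect across v@8): 64 holes -> [(0, 0), (0, 1), (0, 2), (0, 3), (0, 4), (0, 5), (0, 6), (0, 7), (0, 8), (0, 9), (0, 10), (0, 11), (0, 12), (0, 13), (0, 14), (0, 15), (1, 0), (1, 1), (1, 2), (1, 3), (1, 4), (1, 5), (1, 6), (1, 7), (1, 8), (1, 9), (1, 10), (1, 11), (1, 12), (1, 13), (1, 14), (1, 15), (11, 0), (11, 1), (11, 2), (11, 3), (11, 4), (11, 5), (11, 6), (11, 7), (11, 8), (11, 9), (11, 10), (11, 11), (11, 12), (11, 13), (11, 14), (11, 15), (12, 0), (12, 1), (12, 2), (12, 3), (12, 4), (12, 5), (12, 6), (12, 7), (12, 8), (12, 9), (12, 10), (12, 11), (12, 12), (12, 13), (12, 14), (12, 15)]
Holes: [(0, 0), (0, 1), (0, 2), (0, 3), (0, 4), (0, 5), (0, 6), (0, 7), (0, 8), (0, 9), (0, 10), (0, 11), (0, 12), (0, 13), (0, 14), (0, 15), (1, 0), (1, 1), (1, 2), (1, 3), (1, 4), (1, 5), (1, 6), (1, 7), (1, 8), (1, 9), (1, 10), (1, 11), (1, 12), (1, 13), (1, 14), (1, 15), (11, 0), (11, 1), (11, 2), (11, 3), (11, 4), (11, 5), (11, 6), (11, 7), (11, 8), (11, 9), (11, 10), (11, 11), (11, 12), (11, 13), (11, 14), (11, 15), (12, 0), (12, 1), (12, 2), (12, 3), (12, 4), (12, 5), (12, 6), (12, 7), (12, 8), (12, 9), (12, 10), (12, 11), (12, 12), (12, 13), (12, 14), (12, 15)]

Answer: yes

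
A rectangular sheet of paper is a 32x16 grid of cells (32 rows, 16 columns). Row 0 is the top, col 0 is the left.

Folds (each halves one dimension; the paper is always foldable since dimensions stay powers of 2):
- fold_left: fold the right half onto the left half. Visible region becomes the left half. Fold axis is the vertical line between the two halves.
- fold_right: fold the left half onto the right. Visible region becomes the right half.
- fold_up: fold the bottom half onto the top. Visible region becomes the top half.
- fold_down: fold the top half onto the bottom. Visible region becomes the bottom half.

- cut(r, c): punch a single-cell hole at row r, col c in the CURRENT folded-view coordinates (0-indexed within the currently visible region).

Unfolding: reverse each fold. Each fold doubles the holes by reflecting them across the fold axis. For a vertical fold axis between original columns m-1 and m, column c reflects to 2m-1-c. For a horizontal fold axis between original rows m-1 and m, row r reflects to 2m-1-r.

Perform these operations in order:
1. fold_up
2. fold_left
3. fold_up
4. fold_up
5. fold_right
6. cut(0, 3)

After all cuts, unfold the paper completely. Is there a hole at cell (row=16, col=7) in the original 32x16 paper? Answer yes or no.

Op 1 fold_up: fold axis h@16; visible region now rows[0,16) x cols[0,16) = 16x16
Op 2 fold_left: fold axis v@8; visible region now rows[0,16) x cols[0,8) = 16x8
Op 3 fold_up: fold axis h@8; visible region now rows[0,8) x cols[0,8) = 8x8
Op 4 fold_up: fold axis h@4; visible region now rows[0,4) x cols[0,8) = 4x8
Op 5 fold_right: fold axis v@4; visible region now rows[0,4) x cols[4,8) = 4x4
Op 6 cut(0, 3): punch at orig (0,7); cuts so far [(0, 7)]; region rows[0,4) x cols[4,8) = 4x4
Unfold 1 (reflect across v@4): 2 holes -> [(0, 0), (0, 7)]
Unfold 2 (reflect across h@4): 4 holes -> [(0, 0), (0, 7), (7, 0), (7, 7)]
Unfold 3 (reflect across h@8): 8 holes -> [(0, 0), (0, 7), (7, 0), (7, 7), (8, 0), (8, 7), (15, 0), (15, 7)]
Unfold 4 (reflect across v@8): 16 holes -> [(0, 0), (0, 7), (0, 8), (0, 15), (7, 0), (7, 7), (7, 8), (7, 15), (8, 0), (8, 7), (8, 8), (8, 15), (15, 0), (15, 7), (15, 8), (15, 15)]
Unfold 5 (reflect across h@16): 32 holes -> [(0, 0), (0, 7), (0, 8), (0, 15), (7, 0), (7, 7), (7, 8), (7, 15), (8, 0), (8, 7), (8, 8), (8, 15), (15, 0), (15, 7), (15, 8), (15, 15), (16, 0), (16, 7), (16, 8), (16, 15), (23, 0), (23, 7), (23, 8), (23, 15), (24, 0), (24, 7), (24, 8), (24, 15), (31, 0), (31, 7), (31, 8), (31, 15)]
Holes: [(0, 0), (0, 7), (0, 8), (0, 15), (7, 0), (7, 7), (7, 8), (7, 15), (8, 0), (8, 7), (8, 8), (8, 15), (15, 0), (15, 7), (15, 8), (15, 15), (16, 0), (16, 7), (16, 8), (16, 15), (23, 0), (23, 7), (23, 8), (23, 15), (24, 0), (24, 7), (24, 8), (24, 15), (31, 0), (31, 7), (31, 8), (31, 15)]

Answer: yes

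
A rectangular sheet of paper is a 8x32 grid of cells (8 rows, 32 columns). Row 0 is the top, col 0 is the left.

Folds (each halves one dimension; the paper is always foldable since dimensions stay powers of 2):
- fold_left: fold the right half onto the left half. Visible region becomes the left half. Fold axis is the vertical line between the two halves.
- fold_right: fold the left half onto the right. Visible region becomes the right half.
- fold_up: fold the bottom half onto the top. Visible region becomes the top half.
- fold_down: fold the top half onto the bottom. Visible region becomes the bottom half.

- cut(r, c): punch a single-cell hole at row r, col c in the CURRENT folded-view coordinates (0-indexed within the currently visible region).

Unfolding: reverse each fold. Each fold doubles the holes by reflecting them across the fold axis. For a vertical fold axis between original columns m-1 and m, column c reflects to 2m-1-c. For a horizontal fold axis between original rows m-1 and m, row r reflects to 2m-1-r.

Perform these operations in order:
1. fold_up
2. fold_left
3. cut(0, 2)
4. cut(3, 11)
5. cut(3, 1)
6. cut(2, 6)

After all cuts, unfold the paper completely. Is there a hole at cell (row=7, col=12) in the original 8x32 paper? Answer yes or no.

Op 1 fold_up: fold axis h@4; visible region now rows[0,4) x cols[0,32) = 4x32
Op 2 fold_left: fold axis v@16; visible region now rows[0,4) x cols[0,16) = 4x16
Op 3 cut(0, 2): punch at orig (0,2); cuts so far [(0, 2)]; region rows[0,4) x cols[0,16) = 4x16
Op 4 cut(3, 11): punch at orig (3,11); cuts so far [(0, 2), (3, 11)]; region rows[0,4) x cols[0,16) = 4x16
Op 5 cut(3, 1): punch at orig (3,1); cuts so far [(0, 2), (3, 1), (3, 11)]; region rows[0,4) x cols[0,16) = 4x16
Op 6 cut(2, 6): punch at orig (2,6); cuts so far [(0, 2), (2, 6), (3, 1), (3, 11)]; region rows[0,4) x cols[0,16) = 4x16
Unfold 1 (reflect across v@16): 8 holes -> [(0, 2), (0, 29), (2, 6), (2, 25), (3, 1), (3, 11), (3, 20), (3, 30)]
Unfold 2 (reflect across h@4): 16 holes -> [(0, 2), (0, 29), (2, 6), (2, 25), (3, 1), (3, 11), (3, 20), (3, 30), (4, 1), (4, 11), (4, 20), (4, 30), (5, 6), (5, 25), (7, 2), (7, 29)]
Holes: [(0, 2), (0, 29), (2, 6), (2, 25), (3, 1), (3, 11), (3, 20), (3, 30), (4, 1), (4, 11), (4, 20), (4, 30), (5, 6), (5, 25), (7, 2), (7, 29)]

Answer: no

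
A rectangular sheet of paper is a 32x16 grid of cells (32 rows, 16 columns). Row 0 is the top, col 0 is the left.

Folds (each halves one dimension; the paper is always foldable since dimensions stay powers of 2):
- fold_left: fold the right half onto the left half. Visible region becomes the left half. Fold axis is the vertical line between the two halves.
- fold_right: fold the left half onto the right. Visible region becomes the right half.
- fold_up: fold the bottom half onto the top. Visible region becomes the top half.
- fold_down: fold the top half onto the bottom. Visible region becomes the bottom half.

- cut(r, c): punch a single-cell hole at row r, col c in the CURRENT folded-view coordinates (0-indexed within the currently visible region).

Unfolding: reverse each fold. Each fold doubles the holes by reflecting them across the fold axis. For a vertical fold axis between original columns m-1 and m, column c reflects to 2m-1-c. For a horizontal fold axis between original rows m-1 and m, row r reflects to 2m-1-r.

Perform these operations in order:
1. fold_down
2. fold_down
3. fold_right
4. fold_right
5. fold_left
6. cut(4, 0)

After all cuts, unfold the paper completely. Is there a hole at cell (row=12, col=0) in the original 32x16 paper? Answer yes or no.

Op 1 fold_down: fold axis h@16; visible region now rows[16,32) x cols[0,16) = 16x16
Op 2 fold_down: fold axis h@24; visible region now rows[24,32) x cols[0,16) = 8x16
Op 3 fold_right: fold axis v@8; visible region now rows[24,32) x cols[8,16) = 8x8
Op 4 fold_right: fold axis v@12; visible region now rows[24,32) x cols[12,16) = 8x4
Op 5 fold_left: fold axis v@14; visible region now rows[24,32) x cols[12,14) = 8x2
Op 6 cut(4, 0): punch at orig (28,12); cuts so far [(28, 12)]; region rows[24,32) x cols[12,14) = 8x2
Unfold 1 (reflect across v@14): 2 holes -> [(28, 12), (28, 15)]
Unfold 2 (reflect across v@12): 4 holes -> [(28, 8), (28, 11), (28, 12), (28, 15)]
Unfold 3 (reflect across v@8): 8 holes -> [(28, 0), (28, 3), (28, 4), (28, 7), (28, 8), (28, 11), (28, 12), (28, 15)]
Unfold 4 (reflect across h@24): 16 holes -> [(19, 0), (19, 3), (19, 4), (19, 7), (19, 8), (19, 11), (19, 12), (19, 15), (28, 0), (28, 3), (28, 4), (28, 7), (28, 8), (28, 11), (28, 12), (28, 15)]
Unfold 5 (reflect across h@16): 32 holes -> [(3, 0), (3, 3), (3, 4), (3, 7), (3, 8), (3, 11), (3, 12), (3, 15), (12, 0), (12, 3), (12, 4), (12, 7), (12, 8), (12, 11), (12, 12), (12, 15), (19, 0), (19, 3), (19, 4), (19, 7), (19, 8), (19, 11), (19, 12), (19, 15), (28, 0), (28, 3), (28, 4), (28, 7), (28, 8), (28, 11), (28, 12), (28, 15)]
Holes: [(3, 0), (3, 3), (3, 4), (3, 7), (3, 8), (3, 11), (3, 12), (3, 15), (12, 0), (12, 3), (12, 4), (12, 7), (12, 8), (12, 11), (12, 12), (12, 15), (19, 0), (19, 3), (19, 4), (19, 7), (19, 8), (19, 11), (19, 12), (19, 15), (28, 0), (28, 3), (28, 4), (28, 7), (28, 8), (28, 11), (28, 12), (28, 15)]

Answer: yes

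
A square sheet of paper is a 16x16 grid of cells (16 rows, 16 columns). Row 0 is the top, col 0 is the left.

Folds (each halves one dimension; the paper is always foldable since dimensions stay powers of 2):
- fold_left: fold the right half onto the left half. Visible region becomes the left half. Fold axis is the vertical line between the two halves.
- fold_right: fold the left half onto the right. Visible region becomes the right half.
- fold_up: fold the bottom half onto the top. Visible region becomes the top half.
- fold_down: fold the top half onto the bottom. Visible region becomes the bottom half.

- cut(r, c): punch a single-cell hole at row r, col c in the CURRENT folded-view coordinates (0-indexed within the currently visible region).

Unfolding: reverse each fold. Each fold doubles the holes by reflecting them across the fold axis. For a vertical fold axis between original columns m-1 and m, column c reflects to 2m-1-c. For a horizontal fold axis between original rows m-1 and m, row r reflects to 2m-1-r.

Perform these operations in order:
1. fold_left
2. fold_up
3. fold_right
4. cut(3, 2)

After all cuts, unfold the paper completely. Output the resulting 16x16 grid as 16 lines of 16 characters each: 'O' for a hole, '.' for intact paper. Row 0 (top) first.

Op 1 fold_left: fold axis v@8; visible region now rows[0,16) x cols[0,8) = 16x8
Op 2 fold_up: fold axis h@8; visible region now rows[0,8) x cols[0,8) = 8x8
Op 3 fold_right: fold axis v@4; visible region now rows[0,8) x cols[4,8) = 8x4
Op 4 cut(3, 2): punch at orig (3,6); cuts so far [(3, 6)]; region rows[0,8) x cols[4,8) = 8x4
Unfold 1 (reflect across v@4): 2 holes -> [(3, 1), (3, 6)]
Unfold 2 (reflect across h@8): 4 holes -> [(3, 1), (3, 6), (12, 1), (12, 6)]
Unfold 3 (reflect across v@8): 8 holes -> [(3, 1), (3, 6), (3, 9), (3, 14), (12, 1), (12, 6), (12, 9), (12, 14)]

Answer: ................
................
................
.O....O..O....O.
................
................
................
................
................
................
................
................
.O....O..O....O.
................
................
................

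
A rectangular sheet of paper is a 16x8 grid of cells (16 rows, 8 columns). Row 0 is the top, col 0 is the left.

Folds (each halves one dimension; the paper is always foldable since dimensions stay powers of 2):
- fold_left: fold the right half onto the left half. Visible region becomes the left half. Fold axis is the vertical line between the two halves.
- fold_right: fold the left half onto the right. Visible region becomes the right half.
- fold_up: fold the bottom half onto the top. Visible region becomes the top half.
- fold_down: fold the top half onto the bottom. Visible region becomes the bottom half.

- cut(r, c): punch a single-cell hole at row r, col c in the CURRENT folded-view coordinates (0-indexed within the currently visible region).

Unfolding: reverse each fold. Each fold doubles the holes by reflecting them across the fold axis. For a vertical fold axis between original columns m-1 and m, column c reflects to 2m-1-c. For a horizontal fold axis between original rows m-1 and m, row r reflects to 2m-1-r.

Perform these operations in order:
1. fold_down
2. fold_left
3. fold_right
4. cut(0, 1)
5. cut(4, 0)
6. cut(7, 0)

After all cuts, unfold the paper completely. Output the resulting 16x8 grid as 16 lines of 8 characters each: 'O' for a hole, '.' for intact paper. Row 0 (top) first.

Op 1 fold_down: fold axis h@8; visible region now rows[8,16) x cols[0,8) = 8x8
Op 2 fold_left: fold axis v@4; visible region now rows[8,16) x cols[0,4) = 8x4
Op 3 fold_right: fold axis v@2; visible region now rows[8,16) x cols[2,4) = 8x2
Op 4 cut(0, 1): punch at orig (8,3); cuts so far [(8, 3)]; region rows[8,16) x cols[2,4) = 8x2
Op 5 cut(4, 0): punch at orig (12,2); cuts so far [(8, 3), (12, 2)]; region rows[8,16) x cols[2,4) = 8x2
Op 6 cut(7, 0): punch at orig (15,2); cuts so far [(8, 3), (12, 2), (15, 2)]; region rows[8,16) x cols[2,4) = 8x2
Unfold 1 (reflect across v@2): 6 holes -> [(8, 0), (8, 3), (12, 1), (12, 2), (15, 1), (15, 2)]
Unfold 2 (reflect across v@4): 12 holes -> [(8, 0), (8, 3), (8, 4), (8, 7), (12, 1), (12, 2), (12, 5), (12, 6), (15, 1), (15, 2), (15, 5), (15, 6)]
Unfold 3 (reflect across h@8): 24 holes -> [(0, 1), (0, 2), (0, 5), (0, 6), (3, 1), (3, 2), (3, 5), (3, 6), (7, 0), (7, 3), (7, 4), (7, 7), (8, 0), (8, 3), (8, 4), (8, 7), (12, 1), (12, 2), (12, 5), (12, 6), (15, 1), (15, 2), (15, 5), (15, 6)]

Answer: .OO..OO.
........
........
.OO..OO.
........
........
........
O..OO..O
O..OO..O
........
........
........
.OO..OO.
........
........
.OO..OO.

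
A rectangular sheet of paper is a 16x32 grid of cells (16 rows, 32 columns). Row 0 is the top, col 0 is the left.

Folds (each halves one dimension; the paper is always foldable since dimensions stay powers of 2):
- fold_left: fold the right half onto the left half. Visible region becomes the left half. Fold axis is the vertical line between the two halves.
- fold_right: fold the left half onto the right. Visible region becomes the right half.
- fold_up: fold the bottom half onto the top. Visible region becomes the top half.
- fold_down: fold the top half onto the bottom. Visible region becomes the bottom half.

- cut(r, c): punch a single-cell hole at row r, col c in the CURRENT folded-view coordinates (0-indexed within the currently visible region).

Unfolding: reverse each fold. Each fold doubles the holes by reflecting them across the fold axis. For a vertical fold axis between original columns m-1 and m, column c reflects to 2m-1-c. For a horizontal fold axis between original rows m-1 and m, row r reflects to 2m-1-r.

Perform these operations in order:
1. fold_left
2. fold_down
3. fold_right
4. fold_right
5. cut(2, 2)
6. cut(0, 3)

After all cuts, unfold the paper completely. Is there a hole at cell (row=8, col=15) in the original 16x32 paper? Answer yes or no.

Answer: yes

Derivation:
Op 1 fold_left: fold axis v@16; visible region now rows[0,16) x cols[0,16) = 16x16
Op 2 fold_down: fold axis h@8; visible region now rows[8,16) x cols[0,16) = 8x16
Op 3 fold_right: fold axis v@8; visible region now rows[8,16) x cols[8,16) = 8x8
Op 4 fold_right: fold axis v@12; visible region now rows[8,16) x cols[12,16) = 8x4
Op 5 cut(2, 2): punch at orig (10,14); cuts so far [(10, 14)]; region rows[8,16) x cols[12,16) = 8x4
Op 6 cut(0, 3): punch at orig (8,15); cuts so far [(8, 15), (10, 14)]; region rows[8,16) x cols[12,16) = 8x4
Unfold 1 (reflect across v@12): 4 holes -> [(8, 8), (8, 15), (10, 9), (10, 14)]
Unfold 2 (reflect across v@8): 8 holes -> [(8, 0), (8, 7), (8, 8), (8, 15), (10, 1), (10, 6), (10, 9), (10, 14)]
Unfold 3 (reflect across h@8): 16 holes -> [(5, 1), (5, 6), (5, 9), (5, 14), (7, 0), (7, 7), (7, 8), (7, 15), (8, 0), (8, 7), (8, 8), (8, 15), (10, 1), (10, 6), (10, 9), (10, 14)]
Unfold 4 (reflect across v@16): 32 holes -> [(5, 1), (5, 6), (5, 9), (5, 14), (5, 17), (5, 22), (5, 25), (5, 30), (7, 0), (7, 7), (7, 8), (7, 15), (7, 16), (7, 23), (7, 24), (7, 31), (8, 0), (8, 7), (8, 8), (8, 15), (8, 16), (8, 23), (8, 24), (8, 31), (10, 1), (10, 6), (10, 9), (10, 14), (10, 17), (10, 22), (10, 25), (10, 30)]
Holes: [(5, 1), (5, 6), (5, 9), (5, 14), (5, 17), (5, 22), (5, 25), (5, 30), (7, 0), (7, 7), (7, 8), (7, 15), (7, 16), (7, 23), (7, 24), (7, 31), (8, 0), (8, 7), (8, 8), (8, 15), (8, 16), (8, 23), (8, 24), (8, 31), (10, 1), (10, 6), (10, 9), (10, 14), (10, 17), (10, 22), (10, 25), (10, 30)]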